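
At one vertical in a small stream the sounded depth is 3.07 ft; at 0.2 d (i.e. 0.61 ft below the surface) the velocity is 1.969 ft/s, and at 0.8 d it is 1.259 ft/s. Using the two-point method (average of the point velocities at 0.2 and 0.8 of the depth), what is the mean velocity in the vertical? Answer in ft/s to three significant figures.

v̄ = (1.969 + 1.259) / 2 = 1.614 ft/s

1.61 ft/s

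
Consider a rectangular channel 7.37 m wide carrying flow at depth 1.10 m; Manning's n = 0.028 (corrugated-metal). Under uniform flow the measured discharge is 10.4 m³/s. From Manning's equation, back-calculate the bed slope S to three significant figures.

0.00161

A = b·y = 7.37 × 1.10 = 8.107 m²
P = b + 2y = 7.37 + 2×1.10 = 9.570 m
R = A/P = 8.107/9.570 = 0.8471 m
S = (Q·n / (1·A·R^(2/3)))² = (10.4×0.028 / (1×8.107×0.8953))² = 0.001610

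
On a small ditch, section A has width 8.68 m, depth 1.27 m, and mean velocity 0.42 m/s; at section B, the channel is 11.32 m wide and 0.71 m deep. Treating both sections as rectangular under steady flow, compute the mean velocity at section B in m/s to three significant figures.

Q = A₁V₁ = (8.68×1.27) × 0.42 = 4.630 m³/s
A₂ = 11.32 × 0.71 = 8.037 m²
V₂ = Q/A₂ = 4.630/8.037 = 0.5761 m/s

0.576 m/s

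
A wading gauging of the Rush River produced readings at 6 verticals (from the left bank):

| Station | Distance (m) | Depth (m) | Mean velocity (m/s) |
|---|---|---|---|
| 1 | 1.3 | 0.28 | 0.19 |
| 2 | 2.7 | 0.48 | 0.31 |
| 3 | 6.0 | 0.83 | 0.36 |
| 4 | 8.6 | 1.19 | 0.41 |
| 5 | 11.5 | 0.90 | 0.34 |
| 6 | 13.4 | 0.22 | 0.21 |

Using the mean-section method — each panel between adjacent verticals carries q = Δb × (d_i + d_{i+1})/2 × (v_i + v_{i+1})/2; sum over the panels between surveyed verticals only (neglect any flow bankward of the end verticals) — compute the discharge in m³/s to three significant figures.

Panel 1-2: Δb = 1.4 m, d̄ = (0.28+0.48)/2 = 0.38, v̄ = (0.19+0.31)/2 = 0.25 → q = 1.4×0.38×0.25 = 0.1330 m³/s
Panel 2-3: Δb = 3.3 m, d̄ = (0.48+0.83)/2 = 0.655, v̄ = (0.31+0.36)/2 = 0.335 → q = 3.3×0.655×0.335 = 0.7241 m³/s
Panel 3-4: Δb = 2.6 m, d̄ = (0.83+1.19)/2 = 1.01, v̄ = (0.36+0.41)/2 = 0.385 → q = 2.6×1.01×0.385 = 1.011 m³/s
Panel 4-5: Δb = 2.9 m, d̄ = (1.19+0.90)/2 = 1.045, v̄ = (0.41+0.34)/2 = 0.375 → q = 2.9×1.045×0.375 = 1.136 m³/s
Panel 5-6: Δb = 1.9 m, d̄ = (0.90+0.22)/2 = 0.56, v̄ = (0.34+0.21)/2 = 0.275 → q = 1.9×0.56×0.275 = 0.2926 m³/s
Q = Σ q = 3.297 m³/s

3.30 m³/s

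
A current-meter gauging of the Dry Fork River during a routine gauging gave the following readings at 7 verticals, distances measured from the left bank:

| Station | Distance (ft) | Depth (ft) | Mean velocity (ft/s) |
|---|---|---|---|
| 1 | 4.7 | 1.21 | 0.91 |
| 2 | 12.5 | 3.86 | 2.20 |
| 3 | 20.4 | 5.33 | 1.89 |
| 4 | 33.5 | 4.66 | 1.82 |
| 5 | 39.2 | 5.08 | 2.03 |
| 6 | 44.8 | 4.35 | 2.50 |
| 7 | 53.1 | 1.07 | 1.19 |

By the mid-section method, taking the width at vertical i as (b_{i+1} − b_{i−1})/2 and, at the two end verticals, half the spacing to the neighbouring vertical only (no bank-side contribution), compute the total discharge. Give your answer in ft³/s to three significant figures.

w_1 = (12.5 − 4.7)/2 = 3.9 ft; q_1 = 0.91 × 1.21 × 3.9 = 4.294 ft³/s
w_2 = (20.4 − 4.7)/2 = 7.85 ft; q_2 = 2.20 × 3.86 × 7.85 = 66.66 ft³/s
w_3 = (33.5 − 12.5)/2 = 10.5 ft; q_3 = 1.89 × 5.33 × 10.5 = 105.8 ft³/s
w_4 = (39.2 − 20.4)/2 = 9.4 ft; q_4 = 1.82 × 4.66 × 9.4 = 79.72 ft³/s
w_5 = (44.8 − 33.5)/2 = 5.65 ft; q_5 = 2.03 × 5.08 × 5.65 = 58.27 ft³/s
w_6 = (53.1 − 39.2)/2 = 6.95 ft; q_6 = 2.50 × 4.35 × 6.95 = 75.58 ft³/s
w_7 = (53.1 − 44.8)/2 = 4.15 ft; q_7 = 1.19 × 1.07 × 4.15 = 5.284 ft³/s
Q = Σ qᵢ = 395.6 ft³/s

396 ft³/s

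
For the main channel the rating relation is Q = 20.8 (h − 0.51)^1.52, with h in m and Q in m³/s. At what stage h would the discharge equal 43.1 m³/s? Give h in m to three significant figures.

2.12 m

h − h₀ = (Q/C)^(1/b) = (43.1/20.8)^(1/1.52) = 1.615 m
h = 0.51 + 1.615 = 2.125 m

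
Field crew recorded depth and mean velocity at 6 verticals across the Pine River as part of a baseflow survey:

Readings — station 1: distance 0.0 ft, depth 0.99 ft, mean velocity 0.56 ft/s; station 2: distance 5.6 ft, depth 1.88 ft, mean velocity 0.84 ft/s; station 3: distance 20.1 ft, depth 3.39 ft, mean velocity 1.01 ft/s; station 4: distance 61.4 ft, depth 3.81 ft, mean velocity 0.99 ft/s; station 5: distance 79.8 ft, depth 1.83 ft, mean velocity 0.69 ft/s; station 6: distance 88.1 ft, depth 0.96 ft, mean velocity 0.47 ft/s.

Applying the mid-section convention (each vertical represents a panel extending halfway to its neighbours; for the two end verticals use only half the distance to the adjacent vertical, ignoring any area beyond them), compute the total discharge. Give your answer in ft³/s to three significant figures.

244 ft³/s

w_1 = (5.6 − 0.0)/2 = 2.8 ft; q_1 = 0.56 × 0.99 × 2.8 = 1.552 ft³/s
w_2 = (20.1 − 0.0)/2 = 10.05 ft; q_2 = 0.84 × 1.88 × 10.05 = 15.87 ft³/s
w_3 = (61.4 − 5.6)/2 = 27.9 ft; q_3 = 1.01 × 3.39 × 27.9 = 95.53 ft³/s
w_4 = (79.8 − 20.1)/2 = 29.85 ft; q_4 = 0.99 × 3.81 × 29.85 = 112.6 ft³/s
w_5 = (88.1 − 61.4)/2 = 13.35 ft; q_5 = 0.69 × 1.83 × 13.35 = 16.86 ft³/s
w_6 = (88.1 − 79.8)/2 = 4.15 ft; q_6 = 0.47 × 0.96 × 4.15 = 1.872 ft³/s
Q = Σ qᵢ = 244.3 ft³/s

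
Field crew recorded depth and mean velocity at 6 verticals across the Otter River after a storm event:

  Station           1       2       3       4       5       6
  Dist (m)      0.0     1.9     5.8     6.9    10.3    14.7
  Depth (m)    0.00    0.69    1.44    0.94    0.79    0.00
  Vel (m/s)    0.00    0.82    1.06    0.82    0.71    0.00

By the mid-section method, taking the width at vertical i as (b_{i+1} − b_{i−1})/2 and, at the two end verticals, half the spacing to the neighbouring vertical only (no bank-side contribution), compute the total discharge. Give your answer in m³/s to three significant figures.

w_2 = (5.8 − 0.0)/2 = 2.9 m; q_2 = 0.82 × 0.69 × 2.9 = 1.641 m³/s
w_3 = (6.9 − 1.9)/2 = 2.5 m; q_3 = 1.06 × 1.44 × 2.5 = 3.816 m³/s
w_4 = (10.3 − 5.8)/2 = 2.25 m; q_4 = 0.82 × 0.94 × 2.25 = 1.734 m³/s
w_5 = (14.7 − 6.9)/2 = 3.9 m; q_5 = 0.71 × 0.79 × 3.9 = 2.188 m³/s
Stations 1, 6 contribute zero (depth or velocity is 0).
Q = Σ qᵢ = 9.379 m³/s

9.38 m³/s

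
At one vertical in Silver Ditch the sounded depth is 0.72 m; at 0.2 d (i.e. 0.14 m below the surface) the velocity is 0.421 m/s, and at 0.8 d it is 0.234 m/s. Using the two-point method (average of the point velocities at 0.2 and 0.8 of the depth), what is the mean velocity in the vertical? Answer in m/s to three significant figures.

0.328 m/s

v̄ = (0.421 + 0.234) / 2 = 0.3275 m/s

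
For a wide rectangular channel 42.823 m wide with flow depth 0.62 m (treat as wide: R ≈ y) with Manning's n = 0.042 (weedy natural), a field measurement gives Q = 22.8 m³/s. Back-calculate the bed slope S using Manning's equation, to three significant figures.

0.00246

A = b·y = 42.823 × 0.62 = 26.55 m²
Wide channel: R ≈ y = 0.62 m
S = (Q·n / (1·A·R^(2/3)))² = (22.8×0.042 / (1×26.55×0.7271))² = 0.002461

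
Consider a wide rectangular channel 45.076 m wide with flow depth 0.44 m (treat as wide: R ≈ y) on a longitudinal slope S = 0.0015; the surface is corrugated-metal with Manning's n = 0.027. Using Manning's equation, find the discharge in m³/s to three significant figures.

16.5 m³/s

A = b·y = 45.076 × 0.44 = 19.83 m²
Wide channel: R ≈ y = 0.44 m
Q = (1/n)·A·R^(2/3)·S^(1/2) = (1/0.027) × 19.83 × 0.4400^(2/3) × 0.0015^(1/2) = 16.46 m³/s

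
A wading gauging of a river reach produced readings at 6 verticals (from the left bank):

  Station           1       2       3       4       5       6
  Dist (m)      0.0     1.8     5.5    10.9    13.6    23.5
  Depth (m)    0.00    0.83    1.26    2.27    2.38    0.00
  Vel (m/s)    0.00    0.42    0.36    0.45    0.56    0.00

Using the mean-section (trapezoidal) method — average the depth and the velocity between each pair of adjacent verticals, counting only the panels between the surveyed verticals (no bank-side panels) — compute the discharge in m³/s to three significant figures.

Panel 1-2: Δb = 1.8 m, d̄ = (0.00+0.83)/2 = 0.415, v̄ = (0.00+0.42)/2 = 0.21 → q = 1.8×0.415×0.21 = 0.1569 m³/s
Panel 2-3: Δb = 3.7 m, d̄ = (0.83+1.26)/2 = 1.045, v̄ = (0.42+0.36)/2 = 0.39 → q = 3.7×1.045×0.39 = 1.508 m³/s
Panel 3-4: Δb = 5.4 m, d̄ = (1.26+2.27)/2 = 1.765, v̄ = (0.36+0.45)/2 = 0.405 → q = 5.4×1.765×0.405 = 3.860 m³/s
Panel 4-5: Δb = 2.7 m, d̄ = (2.27+2.38)/2 = 2.325, v̄ = (0.45+0.56)/2 = 0.505 → q = 2.7×2.325×0.505 = 3.170 m³/s
Panel 5-6: Δb = 9.9 m, d̄ = (2.38+0.00)/2 = 1.19, v̄ = (0.56+0.00)/2 = 0.28 → q = 9.9×1.19×0.28 = 3.299 m³/s
Q = Σ q = 11.99 m³/s

12.0 m³/s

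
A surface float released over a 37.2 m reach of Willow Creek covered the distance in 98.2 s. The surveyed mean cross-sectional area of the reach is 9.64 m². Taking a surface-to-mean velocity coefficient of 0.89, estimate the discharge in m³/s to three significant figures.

v_surface = L / t̄ = 37.2 / 98.2 = 0.3788 m/s
v_mean = 0.89 × 0.3788 = 0.3371 m/s
Q = A × v_mean = 9.64 × 0.3371 = 3.250 m³/s

3.25 m³/s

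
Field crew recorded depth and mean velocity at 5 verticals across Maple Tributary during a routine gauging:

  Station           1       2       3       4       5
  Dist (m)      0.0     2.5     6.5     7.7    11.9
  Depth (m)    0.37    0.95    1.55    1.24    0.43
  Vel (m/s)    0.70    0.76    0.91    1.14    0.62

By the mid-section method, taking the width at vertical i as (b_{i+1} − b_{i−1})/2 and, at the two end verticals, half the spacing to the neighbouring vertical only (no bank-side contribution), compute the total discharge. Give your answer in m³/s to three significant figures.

w_1 = (2.5 − 0.0)/2 = 1.25 m; q_1 = 0.70 × 0.37 × 1.25 = 0.3238 m³/s
w_2 = (6.5 − 0.0)/2 = 3.25 m; q_2 = 0.76 × 0.95 × 3.25 = 2.347 m³/s
w_3 = (7.7 − 2.5)/2 = 2.6 m; q_3 = 0.91 × 1.55 × 2.6 = 3.667 m³/s
w_4 = (11.9 − 6.5)/2 = 2.7 m; q_4 = 1.14 × 1.24 × 2.7 = 3.817 m³/s
w_5 = (11.9 − 7.7)/2 = 2.1 m; q_5 = 0.62 × 0.43 × 2.1 = 0.5599 m³/s
Q = Σ qᵢ = 10.71 m³/s

10.7 m³/s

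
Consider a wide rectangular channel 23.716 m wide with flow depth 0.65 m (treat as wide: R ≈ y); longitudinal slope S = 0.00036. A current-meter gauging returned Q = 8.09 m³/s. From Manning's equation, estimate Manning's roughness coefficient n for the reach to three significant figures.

A = b·y = 23.716 × 0.65 = 15.42 m²
Wide channel: R ≈ y = 0.65 m
n = (1/Q)·A·R^(2/3)·S^(1/2) = (1/8.09) × 15.42 × 0.7504 × 0.01897 = 0.02713

0.0271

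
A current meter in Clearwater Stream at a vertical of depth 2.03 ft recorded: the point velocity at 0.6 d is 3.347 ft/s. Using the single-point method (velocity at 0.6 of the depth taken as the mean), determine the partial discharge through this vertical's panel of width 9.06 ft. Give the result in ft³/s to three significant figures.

61.6 ft³/s

v̄ = v₀.₆ = 3.347 ft/s
q = v̄ × d × w = 3.347 × 2.03 × 9.06 = 61.56 ft³/s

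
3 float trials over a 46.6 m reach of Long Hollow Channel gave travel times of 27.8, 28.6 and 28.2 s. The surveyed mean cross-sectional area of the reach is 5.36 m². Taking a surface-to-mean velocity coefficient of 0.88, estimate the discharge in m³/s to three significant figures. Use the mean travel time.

7.79 m³/s

t̄ = (27.8 + 28.6 + 28.2) / 3 = 28.2 s
v_surface = L / t̄ = 46.6 / 28.2 = 1.652 m/s
v_mean = 0.88 × 1.652 = 1.454 m/s
Q = A × v_mean = 5.36 × 1.454 = 7.794 m³/s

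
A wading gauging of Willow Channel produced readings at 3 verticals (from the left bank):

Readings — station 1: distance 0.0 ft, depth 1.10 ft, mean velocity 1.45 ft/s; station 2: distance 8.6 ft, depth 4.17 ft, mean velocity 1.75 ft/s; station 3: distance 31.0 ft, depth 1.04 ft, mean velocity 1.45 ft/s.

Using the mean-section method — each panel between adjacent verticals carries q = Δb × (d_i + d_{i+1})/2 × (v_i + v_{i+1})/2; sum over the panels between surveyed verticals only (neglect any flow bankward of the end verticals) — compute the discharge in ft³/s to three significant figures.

130 ft³/s

Panel 1-2: Δb = 8.6 ft, d̄ = (1.10+4.17)/2 = 2.635, v̄ = (1.45+1.75)/2 = 1.6 → q = 8.6×2.635×1.6 = 36.26 ft³/s
Panel 2-3: Δb = 22.4 ft, d̄ = (4.17+1.04)/2 = 2.605, v̄ = (1.75+1.45)/2 = 1.6 → q = 22.4×2.605×1.6 = 93.36 ft³/s
Q = Σ q = 129.6 ft³/s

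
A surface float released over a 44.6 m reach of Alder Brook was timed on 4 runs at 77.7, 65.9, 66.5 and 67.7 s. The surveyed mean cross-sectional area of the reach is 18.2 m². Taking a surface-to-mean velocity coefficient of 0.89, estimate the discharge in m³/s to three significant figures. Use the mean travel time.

t̄ = (77.7 + 65.9 + 66.5 + 67.7) / 4 = 69.45 s
v_surface = L / t̄ = 44.6 / 69.45 = 0.6422 m/s
v_mean = 0.89 × 0.6422 = 0.5715 m/s
Q = A × v_mean = 18.2 × 0.5715 = 10.40 m³/s

10.4 m³/s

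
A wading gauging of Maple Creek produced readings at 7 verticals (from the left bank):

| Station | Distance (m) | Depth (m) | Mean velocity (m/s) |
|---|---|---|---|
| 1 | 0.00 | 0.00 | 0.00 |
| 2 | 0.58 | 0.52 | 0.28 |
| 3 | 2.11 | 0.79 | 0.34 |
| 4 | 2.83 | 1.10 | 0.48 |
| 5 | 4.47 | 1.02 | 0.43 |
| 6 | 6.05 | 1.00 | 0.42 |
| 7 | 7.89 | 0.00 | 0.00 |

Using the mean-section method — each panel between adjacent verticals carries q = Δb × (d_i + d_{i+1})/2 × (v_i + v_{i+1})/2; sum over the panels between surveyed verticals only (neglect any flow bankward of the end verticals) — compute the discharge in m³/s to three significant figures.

Panel 1-2: Δb = 0.58 m, d̄ = (0.00+0.52)/2 = 0.26, v̄ = (0.00+0.28)/2 = 0.14 → q = 0.58×0.26×0.14 = 0.02111 m³/s
Panel 2-3: Δb = 1.53 m, d̄ = (0.52+0.79)/2 = 0.655, v̄ = (0.28+0.34)/2 = 0.31 → q = 1.53×0.655×0.31 = 0.3107 m³/s
Panel 3-4: Δb = 0.72 m, d̄ = (0.79+1.10)/2 = 0.945, v̄ = (0.34+0.48)/2 = 0.41 → q = 0.72×0.945×0.41 = 0.2790 m³/s
Panel 4-5: Δb = 1.64 m, d̄ = (1.10+1.02)/2 = 1.06, v̄ = (0.48+0.43)/2 = 0.455 → q = 1.64×1.06×0.455 = 0.7910 m³/s
Panel 5-6: Δb = 1.58 m, d̄ = (1.02+1.00)/2 = 1.01, v̄ = (0.43+0.42)/2 = 0.425 → q = 1.58×1.01×0.425 = 0.6782 m³/s
Panel 6-7: Δb = 1.84 m, d̄ = (1.00+0.00)/2 = 0.5, v̄ = (0.42+0.00)/2 = 0.21 → q = 1.84×0.5×0.21 = 0.1932 m³/s
Q = Σ q = 2.273 m³/s

2.27 m³/s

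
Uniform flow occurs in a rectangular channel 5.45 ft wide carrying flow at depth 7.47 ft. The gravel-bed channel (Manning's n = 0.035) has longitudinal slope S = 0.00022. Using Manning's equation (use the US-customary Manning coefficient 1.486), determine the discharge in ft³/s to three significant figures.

A = b·y = 5.45 × 7.47 = 40.71 ft²
P = b + 2y = 5.45 + 2×7.47 = 20.39 ft
R = A/P = 40.71/20.39 = 1.997 ft
Q = (1.486/n)·A·R^(2/3)·S^(1/2) = (1.486/0.035) × 40.71 × 1.997^(2/3) × 0.00022^(1/2) = 40.65 ft³/s

40.7 ft³/s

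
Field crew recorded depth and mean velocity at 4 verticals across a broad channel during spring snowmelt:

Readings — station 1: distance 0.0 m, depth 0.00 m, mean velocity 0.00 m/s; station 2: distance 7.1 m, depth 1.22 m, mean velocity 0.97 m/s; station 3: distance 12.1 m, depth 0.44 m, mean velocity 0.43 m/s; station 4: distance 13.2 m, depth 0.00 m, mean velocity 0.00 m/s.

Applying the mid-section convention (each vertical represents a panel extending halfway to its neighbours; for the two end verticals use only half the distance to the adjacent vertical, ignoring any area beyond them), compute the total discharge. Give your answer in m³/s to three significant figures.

7.74 m³/s

w_2 = (12.1 − 0.0)/2 = 6.05 m; q_2 = 0.97 × 1.22 × 6.05 = 7.160 m³/s
w_3 = (13.2 − 7.1)/2 = 3.05 m; q_3 = 0.43 × 0.44 × 3.05 = 0.5771 m³/s
Stations 1, 4 contribute zero (depth or velocity is 0).
Q = Σ qᵢ = 7.737 m³/s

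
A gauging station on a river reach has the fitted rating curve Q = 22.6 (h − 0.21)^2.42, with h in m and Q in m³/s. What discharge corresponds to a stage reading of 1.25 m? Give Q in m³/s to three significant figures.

24.9 m³/s

Q = 22.6 × (1.25 − 0.21)^2.42 = 22.6 × 1.04^2.42 = 24.85 m³/s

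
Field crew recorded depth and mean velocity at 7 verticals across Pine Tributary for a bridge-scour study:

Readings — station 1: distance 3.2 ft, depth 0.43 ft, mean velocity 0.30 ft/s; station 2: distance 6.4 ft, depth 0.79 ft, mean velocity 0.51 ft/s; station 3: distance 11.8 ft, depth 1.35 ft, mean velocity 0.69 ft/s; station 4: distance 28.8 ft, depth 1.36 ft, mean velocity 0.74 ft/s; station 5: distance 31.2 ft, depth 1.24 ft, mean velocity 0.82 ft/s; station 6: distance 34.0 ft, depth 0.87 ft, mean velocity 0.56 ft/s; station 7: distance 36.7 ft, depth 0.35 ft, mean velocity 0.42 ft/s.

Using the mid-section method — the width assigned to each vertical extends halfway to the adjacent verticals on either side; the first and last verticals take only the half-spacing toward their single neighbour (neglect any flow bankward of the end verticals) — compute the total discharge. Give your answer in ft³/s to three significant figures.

w_1 = (6.4 − 3.2)/2 = 1.6 ft; q_1 = 0.30 × 0.43 × 1.6 = 0.2064 ft³/s
w_2 = (11.8 − 3.2)/2 = 4.3 ft; q_2 = 0.51 × 0.79 × 4.3 = 1.732 ft³/s
w_3 = (28.8 − 6.4)/2 = 11.2 ft; q_3 = 0.69 × 1.35 × 11.2 = 10.43 ft³/s
w_4 = (31.2 − 11.8)/2 = 9.7 ft; q_4 = 0.74 × 1.36 × 9.7 = 9.762 ft³/s
w_5 = (34.0 − 28.8)/2 = 2.6 ft; q_5 = 0.82 × 1.24 × 2.6 = 2.644 ft³/s
w_6 = (36.7 − 31.2)/2 = 2.75 ft; q_6 = 0.56 × 0.87 × 2.75 = 1.340 ft³/s
w_7 = (36.7 − 34.0)/2 = 1.35 ft; q_7 = 0.42 × 0.35 × 1.35 = 0.1985 ft³/s
Q = Σ qᵢ = 26.32 ft³/s

26.3 ft³/s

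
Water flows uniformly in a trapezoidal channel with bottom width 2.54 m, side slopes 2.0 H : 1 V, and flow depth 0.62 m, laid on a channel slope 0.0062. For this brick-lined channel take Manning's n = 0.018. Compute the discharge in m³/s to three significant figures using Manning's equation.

A = (b + z·y)·y = (2.54 + 2.0×0.62)×0.62 = 2.344 m²
P = b + 2y√(1+z²) = 2.54 + 2×0.62×√(1+2.0²) = 5.313 m
R = A/P = 2.344/5.313 = 0.4411 m
Q = (1/n)·A·R^(2/3)·S^(1/2) = (1/0.018) × 2.344 × 0.4411^(2/3) × 0.0062^(1/2) = 5.941 m³/s

5.94 m³/s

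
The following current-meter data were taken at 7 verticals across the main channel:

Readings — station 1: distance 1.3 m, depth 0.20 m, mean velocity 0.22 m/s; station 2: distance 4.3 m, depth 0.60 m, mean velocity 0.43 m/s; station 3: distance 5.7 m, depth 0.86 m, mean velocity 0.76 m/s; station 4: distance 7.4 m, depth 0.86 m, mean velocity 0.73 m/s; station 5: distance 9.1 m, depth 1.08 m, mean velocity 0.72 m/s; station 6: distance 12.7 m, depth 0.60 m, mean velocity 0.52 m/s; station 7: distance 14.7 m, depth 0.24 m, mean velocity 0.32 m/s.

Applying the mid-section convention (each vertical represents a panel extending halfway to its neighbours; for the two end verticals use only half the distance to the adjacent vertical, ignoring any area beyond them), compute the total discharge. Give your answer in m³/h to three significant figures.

20600 m³/h

w_1 = (4.3 − 1.3)/2 = 1.5 m; q_1 = 0.22 × 0.20 × 1.5 = 0.06600 m³/s
w_2 = (5.7 − 1.3)/2 = 2.2 m; q_2 = 0.43 × 0.60 × 2.2 = 0.5676 m³/s
w_3 = (7.4 − 4.3)/2 = 1.55 m; q_3 = 0.76 × 0.86 × 1.55 = 1.013 m³/s
w_4 = (9.1 − 5.7)/2 = 1.7 m; q_4 = 0.73 × 0.86 × 1.7 = 1.067 m³/s
w_5 = (12.7 − 7.4)/2 = 2.65 m; q_5 = 0.72 × 1.08 × 2.65 = 2.061 m³/s
w_6 = (14.7 − 9.1)/2 = 2.8 m; q_6 = 0.52 × 0.60 × 2.8 = 0.8736 m³/s
w_7 = (14.7 − 12.7)/2 = 1 m; q_7 = 0.32 × 0.24 × 1 = 0.07680 m³/s
Q = Σ qᵢ = 5.725 m³/s
= 5.725 × 3600 = 20610 m³/h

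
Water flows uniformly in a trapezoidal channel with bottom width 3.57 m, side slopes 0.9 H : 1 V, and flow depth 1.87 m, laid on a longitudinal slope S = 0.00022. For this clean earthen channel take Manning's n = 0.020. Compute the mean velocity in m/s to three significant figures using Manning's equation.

A = (b + z·y)·y = (3.57 + 0.9×1.87)×1.87 = 9.823 m²
P = b + 2y√(1+z²) = 3.57 + 2×1.87×√(1+0.9²) = 8.602 m
R = A/P = 9.823/8.602 = 1.142 m
Q = (1/n)·A·R^(2/3)·S^(1/2) = (1/0.020) × 9.823 × 1.142^(2/3) × 0.00022^(1/2) = 7.959 m³/s
V = Q/A = 7.959/9.823 = 0.8103 m/s

0.810 m/s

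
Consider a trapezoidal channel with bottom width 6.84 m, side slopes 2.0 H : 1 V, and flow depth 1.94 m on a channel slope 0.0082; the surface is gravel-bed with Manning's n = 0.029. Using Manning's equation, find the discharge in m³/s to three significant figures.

78.9 m³/s

A = (b + z·y)·y = (6.84 + 2.0×1.94)×1.94 = 20.80 m²
P = b + 2y√(1+z²) = 6.84 + 2×1.94×√(1+2.0²) = 15.52 m
R = A/P = 20.80/15.52 = 1.340 m
Q = (1/n)·A·R^(2/3)·S^(1/2) = (1/0.029) × 20.80 × 1.340^(2/3) × 0.0082^(1/2) = 78.94 m³/s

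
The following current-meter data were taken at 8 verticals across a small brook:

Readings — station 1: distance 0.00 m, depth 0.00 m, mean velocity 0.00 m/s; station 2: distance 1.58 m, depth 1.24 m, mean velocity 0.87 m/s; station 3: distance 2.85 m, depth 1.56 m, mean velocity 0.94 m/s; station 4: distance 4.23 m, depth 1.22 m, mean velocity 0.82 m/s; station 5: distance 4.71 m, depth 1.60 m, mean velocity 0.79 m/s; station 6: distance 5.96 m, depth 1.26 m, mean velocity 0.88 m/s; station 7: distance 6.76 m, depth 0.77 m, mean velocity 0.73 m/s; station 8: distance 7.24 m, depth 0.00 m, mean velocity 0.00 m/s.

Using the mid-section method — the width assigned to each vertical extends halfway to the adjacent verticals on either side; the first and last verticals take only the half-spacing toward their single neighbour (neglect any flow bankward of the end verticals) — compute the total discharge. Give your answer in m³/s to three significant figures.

w_2 = (2.85 − 0.00)/2 = 1.425 m; q_2 = 0.87 × 1.24 × 1.425 = 1.537 m³/s
w_3 = (4.23 − 1.58)/2 = 1.325 m; q_3 = 0.94 × 1.56 × 1.325 = 1.943 m³/s
w_4 = (4.71 − 2.85)/2 = 0.93 m; q_4 = 0.82 × 1.22 × 0.93 = 0.9304 m³/s
w_5 = (5.96 − 4.23)/2 = 0.865 m; q_5 = 0.79 × 1.60 × 0.865 = 1.093 m³/s
w_6 = (6.76 − 4.71)/2 = 1.025 m; q_6 = 0.88 × 1.26 × 1.025 = 1.137 m³/s
w_7 = (7.24 − 5.96)/2 = 0.64 m; q_7 = 0.73 × 0.77 × 0.64 = 0.3597 m³/s
Stations 1, 8 contribute zero (depth or velocity is 0).
Q = Σ qᵢ = 7.000 m³/s

7.00 m³/s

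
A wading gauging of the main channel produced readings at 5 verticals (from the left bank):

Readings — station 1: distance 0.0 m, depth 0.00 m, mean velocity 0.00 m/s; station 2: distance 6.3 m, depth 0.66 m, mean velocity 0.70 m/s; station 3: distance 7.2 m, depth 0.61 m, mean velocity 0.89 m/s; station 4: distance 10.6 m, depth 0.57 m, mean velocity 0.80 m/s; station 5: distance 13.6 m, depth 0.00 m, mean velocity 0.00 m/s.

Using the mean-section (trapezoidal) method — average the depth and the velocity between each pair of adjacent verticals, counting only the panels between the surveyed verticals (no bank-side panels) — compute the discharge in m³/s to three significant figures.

3.22 m³/s

Panel 1-2: Δb = 6.3 m, d̄ = (0.00+0.66)/2 = 0.33, v̄ = (0.00+0.70)/2 = 0.35 → q = 6.3×0.33×0.35 = 0.7277 m³/s
Panel 2-3: Δb = 0.9 m, d̄ = (0.66+0.61)/2 = 0.635, v̄ = (0.70+0.89)/2 = 0.795 → q = 0.9×0.635×0.795 = 0.4543 m³/s
Panel 3-4: Δb = 3.4 m, d̄ = (0.61+0.57)/2 = 0.59, v̄ = (0.89+0.80)/2 = 0.845 → q = 3.4×0.59×0.845 = 1.695 m³/s
Panel 4-5: Δb = 3 m, d̄ = (0.57+0.00)/2 = 0.285, v̄ = (0.80+0.00)/2 = 0.4 → q = 3×0.285×0.4 = 0.3420 m³/s
Q = Σ q = 3.219 m³/s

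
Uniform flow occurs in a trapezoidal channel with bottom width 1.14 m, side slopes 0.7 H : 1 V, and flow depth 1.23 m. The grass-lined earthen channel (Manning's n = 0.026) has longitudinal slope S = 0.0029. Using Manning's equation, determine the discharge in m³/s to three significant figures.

3.60 m³/s

A = (b + z·y)·y = (1.14 + 0.7×1.23)×1.23 = 2.461 m²
P = b + 2y√(1+z²) = 1.14 + 2×1.23×√(1+0.7²) = 4.143 m
R = A/P = 2.461/4.143 = 0.5941 m
Q = (1/n)·A·R^(2/3)·S^(1/2) = (1/0.026) × 2.461 × 0.5941^(2/3) × 0.0029^(1/2) = 3.603 m³/s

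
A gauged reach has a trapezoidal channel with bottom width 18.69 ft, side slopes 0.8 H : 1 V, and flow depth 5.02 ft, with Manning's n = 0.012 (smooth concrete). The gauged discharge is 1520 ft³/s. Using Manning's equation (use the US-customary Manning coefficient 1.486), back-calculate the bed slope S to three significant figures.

A = (b + z·y)·y = (18.69 + 0.8×5.02)×5.02 = 114.0 ft²
P = b + 2y√(1+z²) = 18.69 + 2×5.02×√(1+0.8²) = 31.55 ft
R = A/P = 114.0/31.55 = 3.613 ft
S = (Q·n / (1.486·A·R^(2/3)))² = (1520×0.012 / (1.486×114.0×2.355))² = 0.002092

0.00209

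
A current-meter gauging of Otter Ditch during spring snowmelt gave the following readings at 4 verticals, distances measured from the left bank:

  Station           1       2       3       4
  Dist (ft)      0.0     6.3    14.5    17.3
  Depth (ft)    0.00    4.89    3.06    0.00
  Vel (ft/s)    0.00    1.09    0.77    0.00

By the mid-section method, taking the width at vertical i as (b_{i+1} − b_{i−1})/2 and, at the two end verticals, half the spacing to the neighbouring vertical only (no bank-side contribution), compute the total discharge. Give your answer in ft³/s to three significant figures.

w_2 = (14.5 − 0.0)/2 = 7.25 ft; q_2 = 1.09 × 4.89 × 7.25 = 38.64 ft³/s
w_3 = (17.3 − 6.3)/2 = 5.5 ft; q_3 = 0.77 × 3.06 × 5.5 = 12.96 ft³/s
Stations 1, 4 contribute zero (depth or velocity is 0).
Q = Σ qᵢ = 51.60 ft³/s

51.6 ft³/s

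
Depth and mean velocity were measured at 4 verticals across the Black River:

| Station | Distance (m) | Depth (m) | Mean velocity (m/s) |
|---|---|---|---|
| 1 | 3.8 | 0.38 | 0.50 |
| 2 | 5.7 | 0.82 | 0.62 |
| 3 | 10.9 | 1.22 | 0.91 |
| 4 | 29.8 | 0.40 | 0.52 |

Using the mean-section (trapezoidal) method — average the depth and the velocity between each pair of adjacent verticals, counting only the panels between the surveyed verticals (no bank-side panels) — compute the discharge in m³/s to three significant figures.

Panel 1-2: Δb = 1.9 m, d̄ = (0.38+0.82)/2 = 0.6, v̄ = (0.50+0.62)/2 = 0.56 → q = 1.9×0.6×0.56 = 0.6384 m³/s
Panel 2-3: Δb = 5.2 m, d̄ = (0.82+1.22)/2 = 1.02, v̄ = (0.62+0.91)/2 = 0.765 → q = 5.2×1.02×0.765 = 4.058 m³/s
Panel 3-4: Δb = 18.9 m, d̄ = (1.22+0.40)/2 = 0.81, v̄ = (0.91+0.52)/2 = 0.715 → q = 18.9×0.81×0.715 = 10.95 m³/s
Q = Σ q = 15.64 m³/s

15.6 m³/s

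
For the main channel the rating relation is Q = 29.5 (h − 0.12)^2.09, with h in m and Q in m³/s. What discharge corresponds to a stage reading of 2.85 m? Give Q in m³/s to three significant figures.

241 m³/s

Q = 29.5 × (2.85 − 0.12)^2.09 = 29.5 × 2.73^2.09 = 240.7 m³/s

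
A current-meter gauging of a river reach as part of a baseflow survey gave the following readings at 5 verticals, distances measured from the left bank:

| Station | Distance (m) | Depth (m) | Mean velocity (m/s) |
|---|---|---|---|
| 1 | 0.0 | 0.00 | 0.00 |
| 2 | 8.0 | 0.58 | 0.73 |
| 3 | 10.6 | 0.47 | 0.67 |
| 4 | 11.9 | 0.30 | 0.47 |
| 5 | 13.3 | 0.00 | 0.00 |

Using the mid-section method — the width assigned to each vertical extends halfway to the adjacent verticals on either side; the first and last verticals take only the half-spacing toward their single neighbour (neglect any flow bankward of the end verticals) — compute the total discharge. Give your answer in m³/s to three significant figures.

3.05 m³/s

w_2 = (10.6 − 0.0)/2 = 5.3 m; q_2 = 0.73 × 0.58 × 5.3 = 2.244 m³/s
w_3 = (11.9 − 8.0)/2 = 1.95 m; q_3 = 0.67 × 0.47 × 1.95 = 0.6141 m³/s
w_4 = (13.3 − 10.6)/2 = 1.35 m; q_4 = 0.47 × 0.30 × 1.35 = 0.1904 m³/s
Stations 1, 5 contribute zero (depth or velocity is 0).
Q = Σ qᵢ = 3.048 m³/s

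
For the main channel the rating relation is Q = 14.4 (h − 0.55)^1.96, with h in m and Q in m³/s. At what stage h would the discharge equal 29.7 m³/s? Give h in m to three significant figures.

h − h₀ = (Q/C)^(1/b) = (29.7/14.4)^(1/1.96) = 1.447 m
h = 0.55 + 1.447 = 1.997 m

2.00 m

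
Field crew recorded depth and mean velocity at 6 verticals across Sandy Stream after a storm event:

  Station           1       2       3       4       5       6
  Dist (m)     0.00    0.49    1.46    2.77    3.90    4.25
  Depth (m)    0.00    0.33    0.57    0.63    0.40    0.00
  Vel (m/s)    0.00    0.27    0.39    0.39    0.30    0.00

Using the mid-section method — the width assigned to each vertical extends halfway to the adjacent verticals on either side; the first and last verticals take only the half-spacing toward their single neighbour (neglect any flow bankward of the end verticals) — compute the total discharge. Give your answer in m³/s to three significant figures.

w_2 = (1.46 − 0.00)/2 = 0.73 m; q_2 = 0.27 × 0.33 × 0.73 = 0.06504 m³/s
w_3 = (2.77 − 0.49)/2 = 1.14 m; q_3 = 0.39 × 0.57 × 1.14 = 0.2534 m³/s
w_4 = (3.90 − 1.46)/2 = 1.22 m; q_4 = 0.39 × 0.63 × 1.22 = 0.2998 m³/s
w_5 = (4.25 − 2.77)/2 = 0.74 m; q_5 = 0.30 × 0.40 × 0.74 = 0.08880 m³/s
Stations 1, 6 contribute zero (depth or velocity is 0).
Q = Σ qᵢ = 0.7070 m³/s

0.707 m³/s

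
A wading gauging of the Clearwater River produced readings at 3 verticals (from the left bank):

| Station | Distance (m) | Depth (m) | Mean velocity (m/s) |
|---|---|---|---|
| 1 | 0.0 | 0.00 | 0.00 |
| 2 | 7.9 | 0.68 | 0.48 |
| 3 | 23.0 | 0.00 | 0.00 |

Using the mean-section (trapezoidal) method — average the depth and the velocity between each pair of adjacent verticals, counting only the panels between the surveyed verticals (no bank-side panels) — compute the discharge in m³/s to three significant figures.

Panel 1-2: Δb = 7.9 m, d̄ = (0.00+0.68)/2 = 0.34, v̄ = (0.00+0.48)/2 = 0.24 → q = 7.9×0.34×0.24 = 0.6446 m³/s
Panel 2-3: Δb = 15.1 m, d̄ = (0.68+0.00)/2 = 0.34, v̄ = (0.48+0.00)/2 = 0.24 → q = 15.1×0.34×0.24 = 1.232 m³/s
Q = Σ q = 1.877 m³/s

1.88 m³/s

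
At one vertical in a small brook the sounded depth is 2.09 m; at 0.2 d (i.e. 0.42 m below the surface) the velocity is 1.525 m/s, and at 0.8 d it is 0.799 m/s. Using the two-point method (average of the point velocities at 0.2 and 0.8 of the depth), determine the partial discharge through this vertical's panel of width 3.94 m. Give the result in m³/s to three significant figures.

9.57 m³/s

v̄ = (1.525 + 0.799) / 2 = 1.162 m/s
q = v̄ × d × w = 1.162 × 2.09 × 3.94 = 9.569 m³/s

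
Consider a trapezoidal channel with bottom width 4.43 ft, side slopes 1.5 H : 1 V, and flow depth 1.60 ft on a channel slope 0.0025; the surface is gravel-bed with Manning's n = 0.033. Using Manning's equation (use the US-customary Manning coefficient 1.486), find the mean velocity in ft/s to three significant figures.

A = (b + z·y)·y = (4.43 + 1.5×1.60)×1.60 = 10.93 ft²
P = b + 2y√(1+z²) = 4.43 + 2×1.60×√(1+1.5²) = 10.20 ft
R = A/P = 10.93/10.20 = 1.071 ft
Q = (1.486/n)·A·R^(2/3)·S^(1/2) = (1.486/0.033) × 10.93 × 1.071^(2/3) × 0.0025^(1/2) = 25.76 ft³/s
V = Q/A = 25.76/10.93 = 2.358 ft/s

2.36 ft/s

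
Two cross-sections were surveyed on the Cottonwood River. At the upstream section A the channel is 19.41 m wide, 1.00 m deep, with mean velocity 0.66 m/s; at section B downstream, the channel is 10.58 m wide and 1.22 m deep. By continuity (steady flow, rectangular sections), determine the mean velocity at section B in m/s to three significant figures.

0.992 m/s

Q = A₁V₁ = (19.41×1.00) × 0.66 = 12.81 m³/s
A₂ = 10.58 × 1.22 = 12.91 m²
V₂ = Q/A₂ = 12.81/12.91 = 0.9925 m/s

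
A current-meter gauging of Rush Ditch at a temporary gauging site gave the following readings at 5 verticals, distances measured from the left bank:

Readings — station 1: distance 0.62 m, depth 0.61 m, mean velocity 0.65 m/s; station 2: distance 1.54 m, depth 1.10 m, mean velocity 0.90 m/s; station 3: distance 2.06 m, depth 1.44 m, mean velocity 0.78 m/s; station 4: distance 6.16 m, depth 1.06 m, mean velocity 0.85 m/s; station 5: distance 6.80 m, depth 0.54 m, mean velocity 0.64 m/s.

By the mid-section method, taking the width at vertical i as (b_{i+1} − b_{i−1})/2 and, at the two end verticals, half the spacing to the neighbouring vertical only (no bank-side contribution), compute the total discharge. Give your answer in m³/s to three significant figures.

5.74 m³/s

w_1 = (1.54 − 0.62)/2 = 0.46 m; q_1 = 0.65 × 0.61 × 0.46 = 0.1824 m³/s
w_2 = (2.06 − 0.62)/2 = 0.72 m; q_2 = 0.90 × 1.10 × 0.72 = 0.7128 m³/s
w_3 = (6.16 − 1.54)/2 = 2.31 m; q_3 = 0.78 × 1.44 × 2.31 = 2.595 m³/s
w_4 = (6.80 − 2.06)/2 = 2.37 m; q_4 = 0.85 × 1.06 × 2.37 = 2.135 m³/s
w_5 = (6.80 − 6.16)/2 = 0.32 m; q_5 = 0.64 × 0.54 × 0.32 = 0.1106 m³/s
Q = Σ qᵢ = 5.736 m³/s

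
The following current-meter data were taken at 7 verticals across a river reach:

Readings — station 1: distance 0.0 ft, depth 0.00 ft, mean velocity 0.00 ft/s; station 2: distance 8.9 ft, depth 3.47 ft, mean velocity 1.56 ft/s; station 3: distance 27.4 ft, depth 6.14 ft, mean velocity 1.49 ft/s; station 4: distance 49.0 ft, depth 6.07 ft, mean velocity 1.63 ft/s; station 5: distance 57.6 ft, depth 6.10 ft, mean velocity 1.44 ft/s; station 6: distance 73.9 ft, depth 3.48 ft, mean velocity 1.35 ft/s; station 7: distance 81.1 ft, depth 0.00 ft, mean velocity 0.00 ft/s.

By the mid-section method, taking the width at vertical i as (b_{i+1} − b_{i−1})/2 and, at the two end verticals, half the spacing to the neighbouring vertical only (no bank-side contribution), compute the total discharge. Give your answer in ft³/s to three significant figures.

572 ft³/s

w_2 = (27.4 − 0.0)/2 = 13.7 ft; q_2 = 1.56 × 3.47 × 13.7 = 74.16 ft³/s
w_3 = (49.0 − 8.9)/2 = 20.05 ft; q_3 = 1.49 × 6.14 × 20.05 = 183.4 ft³/s
w_4 = (57.6 − 27.4)/2 = 15.1 ft; q_4 = 1.63 × 6.07 × 15.1 = 149.4 ft³/s
w_5 = (73.9 − 49.0)/2 = 12.45 ft; q_5 = 1.44 × 6.10 × 12.45 = 109.4 ft³/s
w_6 = (81.1 − 57.6)/2 = 11.75 ft; q_6 = 1.35 × 3.48 × 11.75 = 55.20 ft³/s
Stations 1, 7 contribute zero (depth or velocity is 0).
Q = Σ qᵢ = 571.6 ft³/s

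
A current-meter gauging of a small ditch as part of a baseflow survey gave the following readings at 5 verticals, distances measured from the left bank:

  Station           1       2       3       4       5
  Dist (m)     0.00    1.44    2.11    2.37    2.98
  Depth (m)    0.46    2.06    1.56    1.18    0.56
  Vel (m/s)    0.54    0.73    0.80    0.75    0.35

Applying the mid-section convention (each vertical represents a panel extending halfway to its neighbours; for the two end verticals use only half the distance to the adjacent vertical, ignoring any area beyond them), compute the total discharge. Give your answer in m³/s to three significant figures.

w_1 = (1.44 − 0.00)/2 = 0.72 m; q_1 = 0.54 × 0.46 × 0.72 = 0.1788 m³/s
w_2 = (2.11 − 0.00)/2 = 1.055 m; q_2 = 0.73 × 2.06 × 1.055 = 1.587 m³/s
w_3 = (2.37 − 1.44)/2 = 0.465 m; q_3 = 0.80 × 1.56 × 0.465 = 0.5803 m³/s
w_4 = (2.98 − 2.11)/2 = 0.435 m; q_4 = 0.75 × 1.18 × 0.435 = 0.3850 m³/s
w_5 = (2.98 − 2.37)/2 = 0.305 m; q_5 = 0.35 × 0.56 × 0.305 = 0.05978 m³/s
Q = Σ qᵢ = 2.790 m³/s

2.79 m³/s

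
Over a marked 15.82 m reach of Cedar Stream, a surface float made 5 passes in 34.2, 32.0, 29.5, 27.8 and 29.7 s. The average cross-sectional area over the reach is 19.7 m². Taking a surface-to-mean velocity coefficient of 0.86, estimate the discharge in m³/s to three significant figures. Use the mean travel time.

8.75 m³/s

t̄ = (34.2 + 32.0 + 29.5 + 27.8 + 29.7) / 5 = 30.64 s
v_surface = L / t̄ = 15.82 / 30.64 = 0.5163 m/s
v_mean = 0.86 × 0.5163 = 0.4440 m/s
Q = A × v_mean = 19.7 × 0.4440 = 8.747 m³/s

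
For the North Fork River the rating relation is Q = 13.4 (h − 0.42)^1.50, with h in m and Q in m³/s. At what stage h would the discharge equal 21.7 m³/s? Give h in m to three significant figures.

h − h₀ = (Q/C)^(1/b) = (21.7/13.4)^(1/1.50) = 1.379 m
h = 0.42 + 1.379 = 1.799 m

1.80 m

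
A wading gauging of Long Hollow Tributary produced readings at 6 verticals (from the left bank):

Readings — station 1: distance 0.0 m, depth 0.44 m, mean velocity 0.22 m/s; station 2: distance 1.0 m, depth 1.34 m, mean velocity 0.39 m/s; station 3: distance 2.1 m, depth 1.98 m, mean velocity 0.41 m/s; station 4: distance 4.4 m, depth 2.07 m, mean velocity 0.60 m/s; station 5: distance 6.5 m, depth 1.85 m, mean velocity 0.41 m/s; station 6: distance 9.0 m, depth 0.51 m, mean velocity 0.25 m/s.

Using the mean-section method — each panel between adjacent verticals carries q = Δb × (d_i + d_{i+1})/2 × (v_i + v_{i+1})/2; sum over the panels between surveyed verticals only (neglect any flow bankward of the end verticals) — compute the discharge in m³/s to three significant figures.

Panel 1-2: Δb = 1 m, d̄ = (0.44+1.34)/2 = 0.89, v̄ = (0.22+0.39)/2 = 0.305 → q = 1×0.89×0.305 = 0.2715 m³/s
Panel 2-3: Δb = 1.1 m, d̄ = (1.34+1.98)/2 = 1.66, v̄ = (0.39+0.41)/2 = 0.4 → q = 1.1×1.66×0.4 = 0.7304 m³/s
Panel 3-4: Δb = 2.3 m, d̄ = (1.98+2.07)/2 = 2.025, v̄ = (0.41+0.60)/2 = 0.505 → q = 2.3×2.025×0.505 = 2.352 m³/s
Panel 4-5: Δb = 2.1 m, d̄ = (2.07+1.85)/2 = 1.96, v̄ = (0.60+0.41)/2 = 0.505 → q = 2.1×1.96×0.505 = 2.079 m³/s
Panel 5-6: Δb = 2.5 m, d̄ = (1.85+0.51)/2 = 1.18, v̄ = (0.41+0.25)/2 = 0.33 → q = 2.5×1.18×0.33 = 0.9735 m³/s
Q = Σ q = 6.406 m³/s

6.41 m³/s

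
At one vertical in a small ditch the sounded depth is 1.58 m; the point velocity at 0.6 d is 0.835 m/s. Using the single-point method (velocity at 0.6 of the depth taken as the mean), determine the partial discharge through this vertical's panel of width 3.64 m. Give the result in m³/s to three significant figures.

v̄ = v₀.₆ = 0.835 m/s
q = v̄ × d × w = 0.8350 × 1.58 × 3.64 = 4.802 m³/s

4.80 m³/s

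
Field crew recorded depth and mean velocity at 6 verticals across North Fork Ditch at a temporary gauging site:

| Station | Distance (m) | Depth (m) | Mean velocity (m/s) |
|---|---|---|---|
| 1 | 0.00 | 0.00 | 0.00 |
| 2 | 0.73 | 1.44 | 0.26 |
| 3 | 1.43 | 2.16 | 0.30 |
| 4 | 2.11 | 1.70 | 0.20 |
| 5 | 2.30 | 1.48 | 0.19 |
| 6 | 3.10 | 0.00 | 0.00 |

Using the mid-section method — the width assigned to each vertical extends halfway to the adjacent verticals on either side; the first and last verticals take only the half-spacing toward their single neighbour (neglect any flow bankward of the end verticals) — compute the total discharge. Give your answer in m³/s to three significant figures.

1.00 m³/s

w_2 = (1.43 − 0.00)/2 = 0.715 m; q_2 = 0.26 × 1.44 × 0.715 = 0.2677 m³/s
w_3 = (2.11 − 0.73)/2 = 0.69 m; q_3 = 0.30 × 2.16 × 0.69 = 0.4471 m³/s
w_4 = (2.30 − 1.43)/2 = 0.435 m; q_4 = 0.20 × 1.70 × 0.435 = 0.1479 m³/s
w_5 = (3.10 − 2.11)/2 = 0.495 m; q_5 = 0.19 × 1.48 × 0.495 = 0.1392 m³/s
Stations 1, 6 contribute zero (depth or velocity is 0).
Q = Σ qᵢ = 1.002 m³/s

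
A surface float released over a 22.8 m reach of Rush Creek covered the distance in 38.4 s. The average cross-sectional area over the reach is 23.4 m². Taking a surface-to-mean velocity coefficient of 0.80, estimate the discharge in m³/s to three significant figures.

11.1 m³/s

v_surface = L / t̄ = 22.8 / 38.4 = 0.5938 m/s
v_mean = 0.80 × 0.5938 = 0.4750 m/s
Q = A × v_mean = 23.4 × 0.4750 = 11.12 m³/s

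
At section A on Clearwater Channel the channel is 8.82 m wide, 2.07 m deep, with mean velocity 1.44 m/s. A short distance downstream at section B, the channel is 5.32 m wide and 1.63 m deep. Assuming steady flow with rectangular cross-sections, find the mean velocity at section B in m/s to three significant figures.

Q = A₁V₁ = (8.82×2.07) × 1.44 = 26.29 m³/s
A₂ = 5.32 × 1.63 = 8.672 m²
V₂ = Q/A₂ = 26.29/8.672 = 3.032 m/s

3.03 m/s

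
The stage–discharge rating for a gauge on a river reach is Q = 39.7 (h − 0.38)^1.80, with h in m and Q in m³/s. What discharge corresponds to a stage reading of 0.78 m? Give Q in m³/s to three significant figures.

7.63 m³/s

Q = 39.7 × (0.78 − 0.38)^1.80 = 39.7 × 0.4^1.80 = 7.630 m³/s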